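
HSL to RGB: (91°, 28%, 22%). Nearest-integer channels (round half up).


H=91°, S=0.28, L=0.22
C = (1-|2L-1|)×S = (1-|-0.56|)×0.28 = 0.1232
H' = H/60 = 91/60 ≈ 1.5167; X = C×(1-|H' mod 2 - 1|) ≈ 0.0595
m = L - C/2 = 0.22 - 0.0616 = 0.1584
Sector ⌊H'⌋ = 1 → (R',G',B') = (≈0.0595, 0.1232, 0.0)
RGB = ((R'+m)×255, (G'+m)×255, (B'+m)×255) = (55.5764, 71.808, 40.392)
Round half up → RGB(56, 72, 40)


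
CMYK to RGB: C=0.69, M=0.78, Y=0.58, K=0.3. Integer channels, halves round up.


R = 255 × (1-C) × (1-K) = 255 × 0.31 × 0.70 = 55.335 → 55
G = 255 × (1-M) × (1-K) = 255 × 0.22 × 0.70 = 39.27 → 39
B = 255 × (1-Y) × (1-K) = 255 × 0.42 × 0.70 = 74.97 → 75
= RGB(55, 39, 75)


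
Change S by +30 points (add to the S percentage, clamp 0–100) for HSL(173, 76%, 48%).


Original S = 76%
Adjustment = +30 percentage points
New S = 76 + (30) = 106
Clamp to [0, 100] → 100
= HSL(173°, 100%, 48%)


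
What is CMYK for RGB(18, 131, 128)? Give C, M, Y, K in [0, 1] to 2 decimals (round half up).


R'=18/255≈0.0706, G'=131/255≈0.5137, B'=128/255≈0.5020
K = 1 - max(R',G',B') = 1 - 131/255 = 124/255 = 0.48627… → 0.49
(1-R'-K)/(1-K) simplifies to (max-R)/max with max = 131:
C = (131-18)/131 = 113/131 = 0.86259… → 0.86
M = (131-131)/131 = 0/131 = 0 → 0.00
Y = (131-128)/131 = 3/131 = 0.02290… → 0.02
= CMYK(0.86, 0.00, 0.02, 0.49)


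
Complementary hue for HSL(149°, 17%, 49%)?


Complement = opposite side of color wheel = hue + 180°
H' = (149 + 180) mod 360 = 329°
S and L unchanged.
= HSL(329°, 17%, 49%)


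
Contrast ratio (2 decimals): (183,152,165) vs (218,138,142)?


Linearize each sRGB channel c=v/255: c/12.92 if c ≤ 0.04045 else ((c+0.055)/1.055)^2.4
L = 0.2126×R_lin + 0.7152×G_lin + 0.0722×B_lin
Color 1 (183,152,165):
  R=183: 183/255≈0.7176 > 0.04045 → ((0.7176+0.055)/1.055)^2.4 ≈ 0.47353
  G=152: 152/255≈0.5961 > 0.04045 → ((0.5961+0.055)/1.055)^2.4 ≈ 0.31399
  B=165: 165/255≈0.6471 > 0.04045 → ((0.6471+0.055)/1.055)^2.4 ≈ 0.37626
  L1 = 0.2126×0.47353 + 0.7152×0.31399 + 0.0722×0.37626 ≈ 0.35240
Color 2 (218,138,142):
  R=218: 218/255≈0.8549 > 0.04045 → ((0.8549+0.055)/1.055)^2.4 ≈ 0.70110
  G=138: 138/255≈0.5412 > 0.04045 → ((0.5412+0.055)/1.055)^2.4 ≈ 0.25415
  B=142: 142/255≈0.5569 > 0.04045 → ((0.5569+0.055)/1.055)^2.4 ≈ 0.27050
  L2 = 0.2126×0.70110 + 0.7152×0.25415 + 0.0722×0.27050 ≈ 0.35035
Lighter = 0.35240, Darker = 0.35035
Ratio = (L_lighter + 0.05) / (L_darker + 0.05)
Ratio = (0.35240 + 0.05) / (0.35035 + 0.05) = 0.40240 / 0.40035 ≈ 1.0051
Ratio ≈ 1.01:1


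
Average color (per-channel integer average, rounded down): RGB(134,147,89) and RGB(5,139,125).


Midpoint: each channel = ⌊(C₁+C₂)/2⌋
R: ⌊(134+5)/2⌋ = 69
G: ⌊(147+139)/2⌋ = 143
B: ⌊(89+125)/2⌋ = 107
= RGB(69, 143, 107)


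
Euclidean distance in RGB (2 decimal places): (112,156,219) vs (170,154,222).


d = √[(R₁-R₂)² + (G₁-G₂)² + (B₁-B₂)²]
d = √[(112-170)² + (156-154)² + (219-222)²]
d = √[3364 + 4 + 9]
d = √3377
d ≈ 58.11


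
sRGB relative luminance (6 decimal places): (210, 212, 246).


Linearize each channel (sRGB transfer function): c = v/255; c_lin = c/12.92 if c ≤ 0.04045, else ((c+0.055)/1.055)^2.4
  R: 210/255 ≈ 0.823529 > 0.04045 → ((0.823529+0.055)/1.055)^2.4 ≈ 0.644480
  G: 212/255 ≈ 0.831373 > 0.04045 → ((0.831373+0.055)/1.055)^2.4 ≈ 0.658375
  B: 246/255 ≈ 0.964706 > 0.04045 → ((0.964706+0.055)/1.055)^2.4 ≈ 0.921582
R_lin = 0.644480, G_lin = 0.658375, B_lin = 0.921582
L = 0.2126×R + 0.7152×G + 0.0722×B
L = 0.2126×0.644480 + 0.7152×0.658375 + 0.0722×0.921582
L ≈ 0.674424


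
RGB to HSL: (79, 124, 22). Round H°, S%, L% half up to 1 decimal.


Normalize: R'=79/255≈0.3098, G'=124/255≈0.4863, B'=22/255≈0.0863
Max=124/255, Min=22/255, Δ=Max-Min=102/255
L = (Max+Min)/2 = (124+22)/510 = 146/510 = 0.28627… → L = 28.6%
L ≤ 0.5 → S = Δ/(Max+Min) = 102/(124+22) = 102/146 = 0.69863… → S = 69.9%
(the 1/255 factors cancel in S and H, so raw channel differences can be used)
Max is G' → H = 60 × ((B-R)/Δ + 2) = 60 × ((22-79)/102 + 2)
  -57/102 + 2 = -0.5588… + 2 = 1.4411…
  H = 60 × 1.4411… = 86.470…° → H = 86.5°
= HSL(86.5°, 69.9%, 28.6%)


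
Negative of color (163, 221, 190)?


Invert: (255-R, 255-G, 255-B)
R: 255-163 = 92
G: 255-221 = 34
B: 255-190 = 65
= RGB(92, 34, 65)


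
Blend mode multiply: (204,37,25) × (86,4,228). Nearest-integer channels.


Multiply: C = A×B/255, rounded to nearest integer
R: 204×86/255 = 17544/255 ≈ 68.800 → 69
G: 37×4/255 = 148/255 ≈ 0.580 → 1
B: 25×228/255 = 5700/255 ≈ 22.353 → 22
= RGB(69, 1, 22)


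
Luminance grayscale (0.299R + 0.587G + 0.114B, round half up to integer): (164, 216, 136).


Gray = 0.299×R + 0.587×G + 0.114×B
Gray = 0.299×164 + 0.587×216 + 0.114×136
Gray = 49.036 + 126.792 + 15.504
Gray = 191.332 → round half up → 191
Gray = 191


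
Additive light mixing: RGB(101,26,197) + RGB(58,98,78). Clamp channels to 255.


Additive: each channel = min(255, C₁+C₂)
R: 101+58 = 159 → 159
G: 26+98 = 124 → 124
B: 197+78 = 275 → 255
= RGB(159, 124, 255)


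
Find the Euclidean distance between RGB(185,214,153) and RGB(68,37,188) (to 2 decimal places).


d = √[(R₁-R₂)² + (G₁-G₂)² + (B₁-B₂)²]
d = √[(185-68)² + (214-37)² + (153-188)²]
d = √[13689 + 31329 + 1225]
d = √46243
d ≈ 215.04


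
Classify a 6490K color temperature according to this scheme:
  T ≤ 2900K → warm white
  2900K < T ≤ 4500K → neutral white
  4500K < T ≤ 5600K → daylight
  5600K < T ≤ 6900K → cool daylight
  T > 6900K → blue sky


Temperature: 6490K
5600K < 6490K ≤ 6900K → cool daylight
Classification: cool daylight


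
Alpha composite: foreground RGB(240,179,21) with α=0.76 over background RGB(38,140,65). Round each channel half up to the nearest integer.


C = α×F + (1-α)×B, with 1-α = 0.24
R: 0.76×240 + 0.24×38 = 182.40 + 9.12 = 191.52 → 192
G: 0.76×179 + 0.24×140 = 136.04 + 33.60 = 169.64 → 170
B: 0.76×21 + 0.24×65 = 15.96 + 15.60 = 31.56 → 32
= RGB(192, 170, 32)


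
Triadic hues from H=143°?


Triadic: equally spaced at 120° intervals
H1 = 143°
H2 = (143 + 120) mod 360 = 263°
H3 = (143 + 240) mod 360 = 23°
Triadic = 143°, 263°, 23°


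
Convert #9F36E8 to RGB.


9F → 159 (R)
36 → 54 (G)
E8 → 232 (B)
= RGB(159, 54, 232)


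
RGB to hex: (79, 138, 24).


R = 79 → 4F (hex)
G = 138 → 8A (hex)
B = 24 → 18 (hex)
Hex = #4F8A18


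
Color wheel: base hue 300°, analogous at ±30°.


Base hue: 300°
Left analog: (300 - 30) mod 360 = 270°
Right analog: (300 + 30) mod 360 = 330°
Analogous hues = 270° and 330°


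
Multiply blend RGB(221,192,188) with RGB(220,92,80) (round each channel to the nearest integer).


Multiply: C = A×B/255, rounded to nearest integer
R: 221×220/255 = 48620/255 ≈ 190.667 → 191
G: 192×92/255 = 17664/255 ≈ 69.271 → 69
B: 188×80/255 = 15040/255 ≈ 58.980 → 59
= RGB(191, 69, 59)


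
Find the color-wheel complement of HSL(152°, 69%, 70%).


Complement = opposite side of color wheel = hue + 180°
H' = (152 + 180) mod 360 = 332°
S and L unchanged.
= HSL(332°, 69%, 70%)


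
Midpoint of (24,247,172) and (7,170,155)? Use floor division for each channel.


Midpoint: each channel = ⌊(C₁+C₂)/2⌋
R: ⌊(24+7)/2⌋ = 15
G: ⌊(247+170)/2⌋ = 208
B: ⌊(172+155)/2⌋ = 163
= RGB(15, 208, 163)


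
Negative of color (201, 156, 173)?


Invert: (255-R, 255-G, 255-B)
R: 255-201 = 54
G: 255-156 = 99
B: 255-173 = 82
= RGB(54, 99, 82)


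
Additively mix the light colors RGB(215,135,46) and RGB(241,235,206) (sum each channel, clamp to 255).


Additive: each channel = min(255, C₁+C₂)
R: 215+241 = 456 → 255
G: 135+235 = 370 → 255
B: 46+206 = 252 → 252
= RGB(255, 255, 252)


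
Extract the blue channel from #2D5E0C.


Color: #2D5E0C
R = 2D = 45
G = 5E = 94
B = 0C = 12
Blue = 12


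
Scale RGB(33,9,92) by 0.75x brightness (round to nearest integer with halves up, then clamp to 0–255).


Multiply each channel by 0.75, round half up, clamp to [0, 255]
R: 33×0.75 = 24.75 → round → 25
G: 9×0.75 = 6.75 → round → 7
B: 92×0.75 = 69
= RGB(25, 7, 69)


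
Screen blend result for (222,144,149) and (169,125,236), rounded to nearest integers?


Screen: C = 255 - (255-A)×(255-B)/255, rounded to nearest integer
R: 255 - (255-222)×(255-169)/255 = 255 - 2838/255 ≈ 255 - 11.129 = 243.871 → 244
G: 255 - (255-144)×(255-125)/255 = 255 - 14430/255 ≈ 255 - 56.588 = 198.412 → 198
B: 255 - (255-149)×(255-236)/255 = 255 - 2014/255 ≈ 255 - 7.898 = 247.102 → 247
= RGB(244, 198, 247)


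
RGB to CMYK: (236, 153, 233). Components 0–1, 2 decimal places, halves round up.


R'=236/255≈0.9255, G'=153/255≈0.6000, B'=233/255≈0.9137
K = 1 - max(R',G',B') = 1 - 236/255 = 19/255 = 0.07450… → 0.07
(1-R'-K)/(1-K) simplifies to (max-R)/max with max = 236:
C = (236-236)/236 = 0/236 = 0 → 0.00
M = (236-153)/236 = 83/236 = 0.35169… → 0.35
Y = (236-233)/236 = 3/236 = 0.01271… → 0.01
= CMYK(0.00, 0.35, 0.01, 0.07)


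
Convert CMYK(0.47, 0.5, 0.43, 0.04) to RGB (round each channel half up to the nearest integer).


R = 255 × (1-C) × (1-K) = 255 × 0.53 × 0.96 = 129.744 → 130
G = 255 × (1-M) × (1-K) = 255 × 0.50 × 0.96 = 122.4 → 122
B = 255 × (1-Y) × (1-K) = 255 × 0.57 × 0.96 = 139.536 → 140
= RGB(130, 122, 140)


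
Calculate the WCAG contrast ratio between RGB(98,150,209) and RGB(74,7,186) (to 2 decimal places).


Linearize each sRGB channel c=v/255: c/12.92 if c ≤ 0.04045 else ((c+0.055)/1.055)^2.4
L = 0.2126×R_lin + 0.7152×G_lin + 0.0722×B_lin
Color 1 (98,150,209):
  R=98: 98/255≈0.3843 > 0.04045 → ((0.3843+0.055)/1.055)^2.4 ≈ 0.12214
  G=150: 150/255≈0.5882 > 0.04045 → ((0.5882+0.055)/1.055)^2.4 ≈ 0.30499
  B=209: 209/255≈0.8196 > 0.04045 → ((0.8196+0.055)/1.055)^2.4 ≈ 0.63760
  L1 = 0.2126×0.12214 + 0.7152×0.30499 + 0.0722×0.63760 ≈ 0.29013
Color 2 (74,7,186):
  R=74: 74/255≈0.2902 > 0.04045 → ((0.2902+0.055)/1.055)^2.4 ≈ 0.06848
  G=7: 7/255≈0.0275 ≤ 0.04045 → 0.0275/12.92 ≈ 0.00212
  B=186: 186/255≈0.7294 > 0.04045 → ((0.7294+0.055)/1.055)^2.4 ≈ 0.49102
  L2 = 0.2126×0.06848 + 0.7152×0.00212 + 0.0722×0.49102 ≈ 0.05153
Lighter = 0.29013, Darker = 0.05153
Ratio = (L_lighter + 0.05) / (L_darker + 0.05)
Ratio = (0.29013 + 0.05) / (0.05153 + 0.05) = 0.34013 / 0.10153 ≈ 3.3500
Ratio ≈ 3.35:1


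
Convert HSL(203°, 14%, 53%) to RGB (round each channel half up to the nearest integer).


H=203°, S=0.14, L=0.53
C = (1-|2L-1|)×S = (1-|0.06|)×0.14 = 0.1316
H' = H/60 = 203/60 ≈ 3.3833; X = C×(1-|H' mod 2 - 1|) ≈ 0.0812
m = L - C/2 = 0.53 - 0.0658 = 0.4642
Sector ⌊H'⌋ = 3 → (R',G',B') = (0.0, ≈0.0812, 0.1316)
RGB = ((R'+m)×255, (G'+m)×255, (B'+m)×255) = (118.371, 139.0651, 151.929)
Round half up → RGB(118, 139, 152)


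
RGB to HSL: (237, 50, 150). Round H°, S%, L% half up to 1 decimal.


Normalize: R'=237/255≈0.9294, G'=50/255≈0.1961, B'=150/255≈0.5882
Max=237/255, Min=50/255, Δ=Max-Min=187/255
L = (Max+Min)/2 = (237+50)/510 = 287/510 = 0.56274… → L = 56.3%
L > 0.5 → S = Δ/(2-Max-Min) = 187/(510-237-50) = 187/223 = 0.83856… → S = 83.9%
(the 1/255 factors cancel in S and H, so raw channel differences can be used)
Max is R' → H = 60 × (((G-B)/Δ) mod 6) = 60 × (((50-150)/187) mod 6)
  (-100)/187 = -0.5347…; negative, so add 6 → 5.4652…
  H = 60 × 5.4652… = 327.914…° → H = 327.9°
= HSL(327.9°, 83.9%, 56.3%)


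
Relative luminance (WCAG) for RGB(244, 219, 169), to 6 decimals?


Linearize each channel (sRGB transfer function): c = v/255; c_lin = c/12.92 if c ≤ 0.04045, else ((c+0.055)/1.055)^2.4
  R: 244/255 ≈ 0.956863 > 0.04045 → ((0.956863+0.055)/1.055)^2.4 ≈ 0.904661
  G: 219/255 ≈ 0.858824 > 0.04045 → ((0.858824+0.055)/1.055)^2.4 ≈ 0.708376
  B: 169/255 ≈ 0.662745 > 0.04045 → ((0.662745+0.055)/1.055)^2.4 ≈ 0.396755
R_lin = 0.904661, G_lin = 0.708376, B_lin = 0.396755
L = 0.2126×R + 0.7152×G + 0.0722×B
L = 0.2126×0.904661 + 0.7152×0.708376 + 0.0722×0.396755
L ≈ 0.727607


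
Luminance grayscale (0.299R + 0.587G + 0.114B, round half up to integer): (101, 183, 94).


Gray = 0.299×R + 0.587×G + 0.114×B
Gray = 0.299×101 + 0.587×183 + 0.114×94
Gray = 30.199 + 107.421 + 10.716
Gray = 148.336 → round half up → 148
Gray = 148


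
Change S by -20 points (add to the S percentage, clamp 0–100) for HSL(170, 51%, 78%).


Original S = 51%
Adjustment = -20 percentage points
New S = 51 + (-20) = 31
Clamp to [0, 100] → 31
= HSL(170°, 31%, 78%)


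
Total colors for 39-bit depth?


Colors = 2^bits = 2^39
= 549,755,813,888 colors


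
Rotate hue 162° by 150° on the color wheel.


New hue = (H + rotation) mod 360
New hue = (162 + 150) mod 360
= 312 mod 360
= 312°


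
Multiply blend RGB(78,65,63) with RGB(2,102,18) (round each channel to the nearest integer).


Multiply: C = A×B/255, rounded to nearest integer
R: 78×2/255 = 156/255 ≈ 0.612 → 1
G: 65×102/255 = 6630/255 ≈ 26.000 → 26
B: 63×18/255 = 1134/255 ≈ 4.447 → 4
= RGB(1, 26, 4)


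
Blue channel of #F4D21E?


Color: #F4D21E
R = F4 = 244
G = D2 = 210
B = 1E = 30
Blue = 30


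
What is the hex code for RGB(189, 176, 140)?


R = 189 → BD (hex)
G = 176 → B0 (hex)
B = 140 → 8C (hex)
Hex = #BDB08C


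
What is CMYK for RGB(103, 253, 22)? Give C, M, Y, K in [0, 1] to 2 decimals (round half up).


R'=103/255≈0.4039, G'=253/255≈0.9922, B'=22/255≈0.0863
K = 1 - max(R',G',B') = 1 - 253/255 = 2/255 = 0.00784… → 0.01
(1-R'-K)/(1-K) simplifies to (max-R)/max with max = 253:
C = (253-103)/253 = 150/253 = 0.59288… → 0.59
M = (253-253)/253 = 0/253 = 0 → 0.00
Y = (253-22)/253 = 231/253 = 0.91304… → 0.91
= CMYK(0.59, 0.00, 0.91, 0.01)


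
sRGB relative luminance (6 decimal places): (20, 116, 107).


Linearize each channel (sRGB transfer function): c = v/255; c_lin = c/12.92 if c ≤ 0.04045, else ((c+0.055)/1.055)^2.4
  R: 20/255 ≈ 0.078431 > 0.04045 → ((0.078431+0.055)/1.055)^2.4 ≈ 0.006995
  G: 116/255 ≈ 0.454902 > 0.04045 → ((0.454902+0.055)/1.055)^2.4 ≈ 0.174647
  B: 107/255 ≈ 0.419608 > 0.04045 → ((0.419608+0.055)/1.055)^2.4 ≈ 0.147027
R_lin = 0.006995, G_lin = 0.174647, B_lin = 0.147027
L = 0.2126×R + 0.7152×G + 0.0722×B
L = 0.2126×0.006995 + 0.7152×0.174647 + 0.0722×0.147027
L ≈ 0.137010


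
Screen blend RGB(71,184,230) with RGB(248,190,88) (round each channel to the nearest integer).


Screen: C = 255 - (255-A)×(255-B)/255, rounded to nearest integer
R: 255 - (255-71)×(255-248)/255 = 255 - 1288/255 ≈ 255 - 5.051 = 249.949 → 250
G: 255 - (255-184)×(255-190)/255 = 255 - 4615/255 ≈ 255 - 18.098 = 236.902 → 237
B: 255 - (255-230)×(255-88)/255 = 255 - 4175/255 ≈ 255 - 16.373 = 238.627 → 239
= RGB(250, 237, 239)


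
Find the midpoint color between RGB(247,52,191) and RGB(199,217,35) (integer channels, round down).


Midpoint: each channel = ⌊(C₁+C₂)/2⌋
R: ⌊(247+199)/2⌋ = 223
G: ⌊(52+217)/2⌋ = 134
B: ⌊(191+35)/2⌋ = 113
= RGB(223, 134, 113)


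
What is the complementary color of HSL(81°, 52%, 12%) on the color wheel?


Complement = opposite side of color wheel = hue + 180°
H' = (81 + 180) mod 360 = 261°
S and L unchanged.
= HSL(261°, 52%, 12%)


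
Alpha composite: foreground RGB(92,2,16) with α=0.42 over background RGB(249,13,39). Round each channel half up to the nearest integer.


C = α×F + (1-α)×B, with 1-α = 0.58
R: 0.42×92 + 0.58×249 = 38.64 + 144.42 = 183.06 → 183
G: 0.42×2 + 0.58×13 = 0.84 + 7.54 = 8.38 → 8
B: 0.42×16 + 0.58×39 = 6.72 + 22.62 = 29.34 → 29
= RGB(183, 8, 29)


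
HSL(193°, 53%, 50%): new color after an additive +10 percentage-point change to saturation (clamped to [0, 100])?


Original S = 53%
Adjustment = +10 percentage points
New S = 53 + (10) = 63
Clamp to [0, 100] → 63
= HSL(193°, 63%, 50%)


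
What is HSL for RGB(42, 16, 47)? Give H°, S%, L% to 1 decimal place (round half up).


Normalize: R'=42/255≈0.1647, G'=16/255≈0.0627, B'=47/255≈0.1843
Max=47/255, Min=16/255, Δ=Max-Min=31/255
L = (Max+Min)/2 = (47+16)/510 = 63/510 = 0.12352… → L = 12.4%
L ≤ 0.5 → S = Δ/(Max+Min) = 31/(47+16) = 31/63 = 0.49206… → S = 49.2%
(the 1/255 factors cancel in S and H, so raw channel differences can be used)
Max is B' → H = 60 × ((R-G)/Δ + 4) = 60 × ((42-16)/31 + 4)
  26/31 + 4 = 0.8387… + 4 = 4.8387…
  H = 60 × 4.8387… = 290.322…° → H = 290.3°
= HSL(290.3°, 49.2%, 12.4%)


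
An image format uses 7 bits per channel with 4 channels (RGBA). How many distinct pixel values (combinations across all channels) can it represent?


Total bits = 7 bits/channel × 4 channels = 28 bits
Distinct pixel values = 2^28
= 268,435,456 pixel values


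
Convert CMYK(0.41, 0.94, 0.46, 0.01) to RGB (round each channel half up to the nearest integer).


R = 255 × (1-C) × (1-K) = 255 × 0.59 × 0.99 = 148.9455 → 149
G = 255 × (1-M) × (1-K) = 255 × 0.06 × 0.99 = 15.147 → 15
B = 255 × (1-Y) × (1-K) = 255 × 0.54 × 0.99 = 136.323 → 136
= RGB(149, 15, 136)


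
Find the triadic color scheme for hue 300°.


Triadic: equally spaced at 120° intervals
H1 = 300°
H2 = (300 + 120) mod 360 = 60°
H3 = (300 + 240) mod 360 = 180°
Triadic = 300°, 60°, 180°


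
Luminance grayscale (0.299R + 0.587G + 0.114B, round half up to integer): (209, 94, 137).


Gray = 0.299×R + 0.587×G + 0.114×B
Gray = 0.299×209 + 0.587×94 + 0.114×137
Gray = 62.491 + 55.178 + 15.618
Gray = 133.287 → round half up → 133
Gray = 133


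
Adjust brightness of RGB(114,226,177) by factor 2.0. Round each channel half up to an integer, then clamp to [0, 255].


Multiply each channel by 2.0, round half up, clamp to [0, 255]
R: 114×2.0 = 228
G: 226×2.0 = 452 → clamp → 255
B: 177×2.0 = 354 → clamp → 255
= RGB(228, 255, 255)


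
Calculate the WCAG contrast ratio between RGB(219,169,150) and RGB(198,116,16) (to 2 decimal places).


Linearize each sRGB channel c=v/255: c/12.92 if c ≤ 0.04045 else ((c+0.055)/1.055)^2.4
L = 0.2126×R_lin + 0.7152×G_lin + 0.0722×B_lin
Color 1 (219,169,150):
  R=219: 219/255≈0.8588 > 0.04045 → ((0.8588+0.055)/1.055)^2.4 ≈ 0.70838
  G=169: 169/255≈0.6627 > 0.04045 → ((0.6627+0.055)/1.055)^2.4 ≈ 0.39676
  B=150: 150/255≈0.5882 > 0.04045 → ((0.5882+0.055)/1.055)^2.4 ≈ 0.30499
  L1 = 0.2126×0.70838 + 0.7152×0.39676 + 0.0722×0.30499 ≈ 0.45638
Color 2 (198,116,16):
  R=198: 198/255≈0.7765 > 0.04045 → ((0.7765+0.055)/1.055)^2.4 ≈ 0.56471
  G=116: 116/255≈0.4549 > 0.04045 → ((0.4549+0.055)/1.055)^2.4 ≈ 0.17465
  B=16: 16/255≈0.0627 > 0.04045 → ((0.0627+0.055)/1.055)^2.4 ≈ 0.00518
  L2 = 0.2126×0.56471 + 0.7152×0.17465 + 0.0722×0.00518 ≈ 0.24534
Lighter = 0.45638, Darker = 0.24534
Ratio = (L_lighter + 0.05) / (L_darker + 0.05)
Ratio = (0.45638 + 0.05) / (0.24534 + 0.05) = 0.50638 / 0.29534 ≈ 1.7146
Ratio ≈ 1.71:1


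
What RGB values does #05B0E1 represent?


05 → 5 (R)
B0 → 176 (G)
E1 → 225 (B)
= RGB(5, 176, 225)


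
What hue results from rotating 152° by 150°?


New hue = (H + rotation) mod 360
New hue = (152 + 150) mod 360
= 302 mod 360
= 302°


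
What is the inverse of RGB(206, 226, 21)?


Invert: (255-R, 255-G, 255-B)
R: 255-206 = 49
G: 255-226 = 29
B: 255-21 = 234
= RGB(49, 29, 234)


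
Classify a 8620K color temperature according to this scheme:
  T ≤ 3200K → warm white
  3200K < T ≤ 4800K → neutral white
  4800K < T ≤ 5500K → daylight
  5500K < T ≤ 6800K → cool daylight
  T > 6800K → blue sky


Temperature: 8620K
8620K > 6800K → blue sky
Classification: blue sky


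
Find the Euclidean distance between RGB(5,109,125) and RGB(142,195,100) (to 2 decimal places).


d = √[(R₁-R₂)² + (G₁-G₂)² + (B₁-B₂)²]
d = √[(5-142)² + (109-195)² + (125-100)²]
d = √[18769 + 7396 + 625]
d = √26790
d ≈ 163.68


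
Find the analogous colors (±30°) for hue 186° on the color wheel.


Base hue: 186°
Left analog: (186 - 30) mod 360 = 156°
Right analog: (186 + 30) mod 360 = 216°
Analogous hues = 156° and 216°


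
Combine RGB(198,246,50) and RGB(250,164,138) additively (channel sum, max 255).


Additive: each channel = min(255, C₁+C₂)
R: 198+250 = 448 → 255
G: 246+164 = 410 → 255
B: 50+138 = 188 → 188
= RGB(255, 255, 188)


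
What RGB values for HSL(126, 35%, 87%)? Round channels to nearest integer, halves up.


H=126°, S=0.35, L=0.87
C = (1-|2L-1|)×S = (1-|0.74|)×0.35 = 0.091
H' = H/60 = 126/60 ≈ 2.1000; X = C×(1-|H' mod 2 - 1|) = 0.0091
m = L - C/2 = 0.87 - 0.0455 = 0.8245
Sector ⌊H'⌋ = 2 → (R',G',B') = (0.0, 0.091, 0.0091)
RGB = ((R'+m)×255, (G'+m)×255, (B'+m)×255) = (210.2475, 233.4525, 212.568)
Round half up → RGB(210, 233, 213)


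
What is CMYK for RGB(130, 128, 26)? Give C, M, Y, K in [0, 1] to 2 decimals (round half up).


R'=130/255≈0.5098, G'=128/255≈0.5020, B'=26/255≈0.1020
K = 1 - max(R',G',B') = 1 - 130/255 = 125/255 = 0.49019… → 0.49
(1-R'-K)/(1-K) simplifies to (max-R)/max with max = 130:
C = (130-130)/130 = 0/130 = 0 → 0.00
M = (130-128)/130 = 2/130 = 0.01538… → 0.02
Y = (130-26)/130 = 104/130 = 0.8 → 0.80
= CMYK(0.00, 0.02, 0.80, 0.49)


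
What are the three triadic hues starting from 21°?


Triadic: equally spaced at 120° intervals
H1 = 21°
H2 = (21 + 120) mod 360 = 141°
H3 = (21 + 240) mod 360 = 261°
Triadic = 21°, 141°, 261°


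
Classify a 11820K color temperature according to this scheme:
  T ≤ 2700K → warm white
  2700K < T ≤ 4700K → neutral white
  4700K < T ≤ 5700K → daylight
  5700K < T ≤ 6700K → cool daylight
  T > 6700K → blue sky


Temperature: 11820K
11820K > 6700K → blue sky
Classification: blue sky


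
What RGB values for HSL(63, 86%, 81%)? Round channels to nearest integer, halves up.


H=63°, S=0.86, L=0.81
C = (1-|2L-1|)×S = (1-|0.62|)×0.86 = 0.3268
H' = H/60 = 63/60 ≈ 1.0500; X = C×(1-|H' mod 2 - 1|) = 0.31046
m = L - C/2 = 0.81 - 0.1634 = 0.6466
Sector ⌊H'⌋ = 1 → (R',G',B') = (0.31046, 0.3268, 0.0)
RGB = ((R'+m)×255, (G'+m)×255, (B'+m)×255) = (244.0503, 248.217, 164.883)
Round half up → RGB(244, 248, 165)


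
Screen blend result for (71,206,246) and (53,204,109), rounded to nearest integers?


Screen: C = 255 - (255-A)×(255-B)/255, rounded to nearest integer
R: 255 - (255-71)×(255-53)/255 = 255 - 37168/255 ≈ 255 - 145.757 = 109.243 → 109
G: 255 - (255-206)×(255-204)/255 = 255 - 2499/255 ≈ 255 - 9.800 = 245.200 → 245
B: 255 - (255-246)×(255-109)/255 = 255 - 1314/255 ≈ 255 - 5.153 = 249.847 → 250
= RGB(109, 245, 250)


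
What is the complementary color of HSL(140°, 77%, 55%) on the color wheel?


Complement = opposite side of color wheel = hue + 180°
H' = (140 + 180) mod 360 = 320°
S and L unchanged.
= HSL(320°, 77%, 55%)


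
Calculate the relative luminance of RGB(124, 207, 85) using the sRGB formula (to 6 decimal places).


Linearize each channel (sRGB transfer function): c = v/255; c_lin = c/12.92 if c ≤ 0.04045, else ((c+0.055)/1.055)^2.4
  R: 124/255 ≈ 0.486275 > 0.04045 → ((0.486275+0.055)/1.055)^2.4 ≈ 0.201556
  G: 207/255 ≈ 0.811765 > 0.04045 → ((0.811765+0.055)/1.055)^2.4 ≈ 0.623960
  B: 85/255 ≈ 0.333333 > 0.04045 → ((0.333333+0.055)/1.055)^2.4 ≈ 0.090842
R_lin = 0.201556, G_lin = 0.623960, B_lin = 0.090842
L = 0.2126×R + 0.7152×G + 0.0722×B
L = 0.2126×0.201556 + 0.7152×0.623960 + 0.0722×0.090842
L ≈ 0.495666


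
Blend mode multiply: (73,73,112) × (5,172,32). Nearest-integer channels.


Multiply: C = A×B/255, rounded to nearest integer
R: 73×5/255 = 365/255 ≈ 1.431 → 1
G: 73×172/255 = 12556/255 ≈ 49.239 → 49
B: 112×32/255 = 3584/255 ≈ 14.055 → 14
= RGB(1, 49, 14)


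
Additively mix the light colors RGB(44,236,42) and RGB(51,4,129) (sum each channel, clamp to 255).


Additive: each channel = min(255, C₁+C₂)
R: 44+51 = 95 → 95
G: 236+4 = 240 → 240
B: 42+129 = 171 → 171
= RGB(95, 240, 171)


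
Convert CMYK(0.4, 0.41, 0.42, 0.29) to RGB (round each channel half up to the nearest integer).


R = 255 × (1-C) × (1-K) = 255 × 0.60 × 0.71 = 108.63 → 109
G = 255 × (1-M) × (1-K) = 255 × 0.59 × 0.71 = 106.8195 → 107
B = 255 × (1-Y) × (1-K) = 255 × 0.58 × 0.71 = 105.009 → 105
= RGB(109, 107, 105)


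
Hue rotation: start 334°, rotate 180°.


New hue = (H + rotation) mod 360
New hue = (334 + 180) mod 360
= 514 mod 360
= 154°


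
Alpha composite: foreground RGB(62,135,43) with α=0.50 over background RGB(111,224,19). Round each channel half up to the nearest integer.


C = α×F + (1-α)×B, with 1-α = 0.50
R: 0.50×62 + 0.50×111 = 31.00 + 55.50 = 86.50 → 87
G: 0.50×135 + 0.50×224 = 67.50 + 112.00 = 179.50 → 180
B: 0.50×43 + 0.50×19 = 21.50 + 9.50 = 31.00 → 31
= RGB(87, 180, 31)


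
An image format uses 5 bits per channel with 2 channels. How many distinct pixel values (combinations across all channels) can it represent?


Total bits = 5 bits/channel × 2 channels = 10 bits
Distinct pixel values = 2^10
= 1,024 pixel values


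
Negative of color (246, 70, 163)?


Invert: (255-R, 255-G, 255-B)
R: 255-246 = 9
G: 255-70 = 185
B: 255-163 = 92
= RGB(9, 185, 92)


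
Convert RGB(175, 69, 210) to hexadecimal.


R = 175 → AF (hex)
G = 69 → 45 (hex)
B = 210 → D2 (hex)
Hex = #AF45D2


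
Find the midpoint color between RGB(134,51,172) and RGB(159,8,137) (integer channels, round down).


Midpoint: each channel = ⌊(C₁+C₂)/2⌋
R: ⌊(134+159)/2⌋ = 146
G: ⌊(51+8)/2⌋ = 29
B: ⌊(172+137)/2⌋ = 154
= RGB(146, 29, 154)


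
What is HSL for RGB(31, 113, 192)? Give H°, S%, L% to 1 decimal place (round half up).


Normalize: R'=31/255≈0.1216, G'=113/255≈0.4431, B'=192/255≈0.7529
Max=192/255, Min=31/255, Δ=Max-Min=161/255
L = (Max+Min)/2 = (192+31)/510 = 223/510 = 0.43725… → L = 43.7%
L ≤ 0.5 → S = Δ/(Max+Min) = 161/(192+31) = 161/223 = 0.72197… → S = 72.2%
(the 1/255 factors cancel in S and H, so raw channel differences can be used)
Max is B' → H = 60 × ((R-G)/Δ + 4) = 60 × ((31-113)/161 + 4)
  -82/161 + 4 = -0.5093… + 4 = 3.4906…
  H = 60 × 3.4906… = 209.440…° → H = 209.4°
= HSL(209.4°, 72.2%, 43.7%)


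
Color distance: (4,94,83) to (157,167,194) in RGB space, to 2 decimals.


d = √[(R₁-R₂)² + (G₁-G₂)² + (B₁-B₂)²]
d = √[(4-157)² + (94-167)² + (83-194)²]
d = √[23409 + 5329 + 12321]
d = √41059
d ≈ 202.63


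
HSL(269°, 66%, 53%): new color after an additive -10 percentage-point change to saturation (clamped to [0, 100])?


Original S = 66%
Adjustment = -10 percentage points
New S = 66 + (-10) = 56
Clamp to [0, 100] → 56
= HSL(269°, 56%, 53%)


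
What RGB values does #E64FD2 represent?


E6 → 230 (R)
4F → 79 (G)
D2 → 210 (B)
= RGB(230, 79, 210)


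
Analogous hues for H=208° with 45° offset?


Base hue: 208°
Left analog: (208 - 45) mod 360 = 163°
Right analog: (208 + 45) mod 360 = 253°
Analogous hues = 163° and 253°


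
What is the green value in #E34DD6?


Color: #E34DD6
R = E3 = 227
G = 4D = 77
B = D6 = 214
Green = 77


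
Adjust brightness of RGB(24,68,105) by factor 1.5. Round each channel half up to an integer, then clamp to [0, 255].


Multiply each channel by 1.5, round half up, clamp to [0, 255]
R: 24×1.5 = 36
G: 68×1.5 = 102
B: 105×1.5 = 157.5 → round → 158
= RGB(36, 102, 158)


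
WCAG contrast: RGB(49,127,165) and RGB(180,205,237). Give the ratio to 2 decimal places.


Linearize each sRGB channel c=v/255: c/12.92 if c ≤ 0.04045 else ((c+0.055)/1.055)^2.4
L = 0.2126×R_lin + 0.7152×G_lin + 0.0722×B_lin
Color 1 (49,127,165):
  R=49: 49/255≈0.1922 > 0.04045 → ((0.1922+0.055)/1.055)^2.4 ≈ 0.03071
  G=127: 127/255≈0.4980 > 0.04045 → ((0.4980+0.055)/1.055)^2.4 ≈ 0.21223
  B=165: 165/255≈0.6471 > 0.04045 → ((0.6471+0.055)/1.055)^2.4 ≈ 0.37626
  L1 = 0.2126×0.03071 + 0.7152×0.21223 + 0.0722×0.37626 ≈ 0.18548
Color 2 (180,205,237):
  R=180: 180/255≈0.7059 > 0.04045 → ((0.7059+0.055)/1.055)^2.4 ≈ 0.45641
  G=205: 205/255≈0.8039 > 0.04045 → ((0.8039+0.055)/1.055)^2.4 ≈ 0.61050
  B=237: 237/255≈0.9294 > 0.04045 → ((0.9294+0.055)/1.055)^2.4 ≈ 0.84687
  L2 = 0.2126×0.45641 + 0.7152×0.61050 + 0.0722×0.84687 ≈ 0.59480
Lighter = 0.59480, Darker = 0.18548
Ratio = (L_lighter + 0.05) / (L_darker + 0.05)
Ratio = (0.59480 + 0.05) / (0.18548 + 0.05) = 0.64480 / 0.23548 ≈ 2.7382
Ratio ≈ 2.74:1


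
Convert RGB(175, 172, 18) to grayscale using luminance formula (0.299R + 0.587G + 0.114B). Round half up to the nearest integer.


Gray = 0.299×R + 0.587×G + 0.114×B
Gray = 0.299×175 + 0.587×172 + 0.114×18
Gray = 52.325 + 100.964 + 2.052
Gray = 155.341 → round half up → 155
Gray = 155


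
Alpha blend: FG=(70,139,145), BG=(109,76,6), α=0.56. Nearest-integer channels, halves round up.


C = α×F + (1-α)×B, with 1-α = 0.44
R: 0.56×70 + 0.44×109 = 39.20 + 47.96 = 87.16 → 87
G: 0.56×139 + 0.44×76 = 77.84 + 33.44 = 111.28 → 111
B: 0.56×145 + 0.44×6 = 81.20 + 2.64 = 83.84 → 84
= RGB(87, 111, 84)


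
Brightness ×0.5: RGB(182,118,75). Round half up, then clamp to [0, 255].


Multiply each channel by 0.5, round half up, clamp to [0, 255]
R: 182×0.5 = 91
G: 118×0.5 = 59
B: 75×0.5 = 37.5 → round → 38
= RGB(91, 59, 38)


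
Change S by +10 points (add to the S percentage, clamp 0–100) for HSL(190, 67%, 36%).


Original S = 67%
Adjustment = +10 percentage points
New S = 67 + (10) = 77
Clamp to [0, 100] → 77
= HSL(190°, 77%, 36%)


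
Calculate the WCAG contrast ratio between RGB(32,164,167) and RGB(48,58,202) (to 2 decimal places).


Linearize each sRGB channel c=v/255: c/12.92 if c ≤ 0.04045 else ((c+0.055)/1.055)^2.4
L = 0.2126×R_lin + 0.7152×G_lin + 0.0722×B_lin
Color 1 (32,164,167):
  R=32: 32/255≈0.1255 > 0.04045 → ((0.1255+0.055)/1.055)^2.4 ≈ 0.01444
  G=164: 164/255≈0.6431 > 0.04045 → ((0.6431+0.055)/1.055)^2.4 ≈ 0.37124
  B=167: 167/255≈0.6549 > 0.04045 → ((0.6549+0.055)/1.055)^2.4 ≈ 0.38643
  L1 = 0.2126×0.01444 + 0.7152×0.37124 + 0.0722×0.38643 ≈ 0.29648
Color 2 (48,58,202):
  R=48: 48/255≈0.1882 > 0.04045 → ((0.1882+0.055)/1.055)^2.4 ≈ 0.02956
  G=58: 58/255≈0.2275 > 0.04045 → ((0.2275+0.055)/1.055)^2.4 ≈ 0.04231
  B=202: 202/255≈0.7922 > 0.04045 → ((0.7922+0.055)/1.055)^2.4 ≈ 0.59062
  L2 = 0.2126×0.02956 + 0.7152×0.04231 + 0.0722×0.59062 ≈ 0.07919
Lighter = 0.29648, Darker = 0.07919
Ratio = (L_lighter + 0.05) / (L_darker + 0.05)
Ratio = (0.29648 + 0.05) / (0.07919 + 0.05) = 0.34648 / 0.12919 ≈ 2.6820
Ratio ≈ 2.68:1


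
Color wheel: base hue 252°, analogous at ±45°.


Base hue: 252°
Left analog: (252 - 45) mod 360 = 207°
Right analog: (252 + 45) mod 360 = 297°
Analogous hues = 207° and 297°


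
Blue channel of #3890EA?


Color: #3890EA
R = 38 = 56
G = 90 = 144
B = EA = 234
Blue = 234


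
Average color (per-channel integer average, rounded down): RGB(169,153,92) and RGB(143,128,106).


Midpoint: each channel = ⌊(C₁+C₂)/2⌋
R: ⌊(169+143)/2⌋ = 156
G: ⌊(153+128)/2⌋ = 140
B: ⌊(92+106)/2⌋ = 99
= RGB(156, 140, 99)


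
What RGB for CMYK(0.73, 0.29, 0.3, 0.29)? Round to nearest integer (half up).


R = 255 × (1-C) × (1-K) = 255 × 0.27 × 0.71 = 48.8835 → 49
G = 255 × (1-M) × (1-K) = 255 × 0.71 × 0.71 = 128.5455 → 129
B = 255 × (1-Y) × (1-K) = 255 × 0.70 × 0.71 = 126.735 → 127
= RGB(49, 129, 127)


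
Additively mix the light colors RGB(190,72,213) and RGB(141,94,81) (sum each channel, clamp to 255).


Additive: each channel = min(255, C₁+C₂)
R: 190+141 = 331 → 255
G: 72+94 = 166 → 166
B: 213+81 = 294 → 255
= RGB(255, 166, 255)


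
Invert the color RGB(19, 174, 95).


Invert: (255-R, 255-G, 255-B)
R: 255-19 = 236
G: 255-174 = 81
B: 255-95 = 160
= RGB(236, 81, 160)


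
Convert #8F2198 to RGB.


8F → 143 (R)
21 → 33 (G)
98 → 152 (B)
= RGB(143, 33, 152)


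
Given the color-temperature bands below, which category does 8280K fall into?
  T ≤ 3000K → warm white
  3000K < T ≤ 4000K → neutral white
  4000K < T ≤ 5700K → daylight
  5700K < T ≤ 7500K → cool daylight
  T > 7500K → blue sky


Temperature: 8280K
8280K > 7500K → blue sky
Classification: blue sky


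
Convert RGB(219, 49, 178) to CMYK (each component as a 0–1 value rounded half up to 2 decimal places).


R'=219/255≈0.8588, G'=49/255≈0.1922, B'=178/255≈0.6980
K = 1 - max(R',G',B') = 1 - 219/255 = 36/255 = 0.14117… → 0.14
(1-R'-K)/(1-K) simplifies to (max-R)/max with max = 219:
C = (219-219)/219 = 0/219 = 0 → 0.00
M = (219-49)/219 = 170/219 = 0.77625… → 0.78
Y = (219-178)/219 = 41/219 = 0.18721… → 0.19
= CMYK(0.00, 0.78, 0.19, 0.14)


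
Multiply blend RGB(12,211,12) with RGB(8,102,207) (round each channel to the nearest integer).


Multiply: C = A×B/255, rounded to nearest integer
R: 12×8/255 = 96/255 ≈ 0.376 → 0
G: 211×102/255 = 21522/255 ≈ 84.400 → 84
B: 12×207/255 = 2484/255 ≈ 9.741 → 10
= RGB(0, 84, 10)


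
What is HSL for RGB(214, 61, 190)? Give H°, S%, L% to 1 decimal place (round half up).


Normalize: R'=214/255≈0.8392, G'=61/255≈0.2392, B'=190/255≈0.7451
Max=214/255, Min=61/255, Δ=Max-Min=153/255
L = (Max+Min)/2 = (214+61)/510 = 275/510 = 0.53921… → L = 53.9%
L > 0.5 → S = Δ/(2-Max-Min) = 153/(510-214-61) = 153/235 = 0.65106… → S = 65.1%
(the 1/255 factors cancel in S and H, so raw channel differences can be used)
Max is R' → H = 60 × (((G-B)/Δ) mod 6) = 60 × (((61-190)/153) mod 6)
  (-129)/153 = -0.8431…; negative, so add 6 → 5.1568…
  H = 60 × 5.1568… = 309.411…° → H = 309.4°
= HSL(309.4°, 65.1%, 53.9%)


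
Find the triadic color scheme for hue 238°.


Triadic: equally spaced at 120° intervals
H1 = 238°
H2 = (238 + 120) mod 360 = 358°
H3 = (238 + 240) mod 360 = 118°
Triadic = 238°, 358°, 118°


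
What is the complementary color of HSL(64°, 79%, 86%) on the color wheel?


Complement = opposite side of color wheel = hue + 180°
H' = (64 + 180) mod 360 = 244°
S and L unchanged.
= HSL(244°, 79%, 86%)


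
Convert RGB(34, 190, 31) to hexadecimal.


R = 34 → 22 (hex)
G = 190 → BE (hex)
B = 31 → 1F (hex)
Hex = #22BE1F


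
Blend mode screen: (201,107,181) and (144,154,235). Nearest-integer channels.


Screen: C = 255 - (255-A)×(255-B)/255, rounded to nearest integer
R: 255 - (255-201)×(255-144)/255 = 255 - 5994/255 ≈ 255 - 23.506 = 231.494 → 231
G: 255 - (255-107)×(255-154)/255 = 255 - 14948/255 ≈ 255 - 58.620 = 196.380 → 196
B: 255 - (255-181)×(255-235)/255 = 255 - 1480/255 ≈ 255 - 5.804 = 249.196 → 249
= RGB(231, 196, 249)


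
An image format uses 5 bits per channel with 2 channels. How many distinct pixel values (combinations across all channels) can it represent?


Total bits = 5 bits/channel × 2 channels = 10 bits
Distinct pixel values = 2^10
= 1,024 pixel values


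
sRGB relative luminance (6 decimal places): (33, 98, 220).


Linearize each channel (sRGB transfer function): c = v/255; c_lin = c/12.92 if c ≤ 0.04045, else ((c+0.055)/1.055)^2.4
  R: 33/255 ≈ 0.129412 > 0.04045 → ((0.129412+0.055)/1.055)^2.4 ≈ 0.015209
  G: 98/255 ≈ 0.384314 > 0.04045 → ((0.384314+0.055)/1.055)^2.4 ≈ 0.122139
  B: 220/255 ≈ 0.862745 > 0.04045 → ((0.862745+0.055)/1.055)^2.4 ≈ 0.715694
R_lin = 0.015209, G_lin = 0.122139, B_lin = 0.715694
L = 0.2126×R + 0.7152×G + 0.0722×B
L = 0.2126×0.015209 + 0.7152×0.122139 + 0.0722×0.715694
L ≈ 0.142260


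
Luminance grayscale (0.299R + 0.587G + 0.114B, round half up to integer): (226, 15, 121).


Gray = 0.299×R + 0.587×G + 0.114×B
Gray = 0.299×226 + 0.587×15 + 0.114×121
Gray = 67.574 + 8.805 + 13.794
Gray = 90.173 → round half up → 90
Gray = 90


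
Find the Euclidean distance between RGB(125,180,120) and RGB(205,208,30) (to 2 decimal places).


d = √[(R₁-R₂)² + (G₁-G₂)² + (B₁-B₂)²]
d = √[(125-205)² + (180-208)² + (120-30)²]
d = √[6400 + 784 + 8100]
d = √15284
d ≈ 123.63


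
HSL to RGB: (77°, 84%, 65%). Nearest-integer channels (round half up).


H=77°, S=0.84, L=0.65
C = (1-|2L-1|)×S = (1-|0.30|)×0.84 = 0.588
H' = H/60 = 77/60 ≈ 1.2833; X = C×(1-|H' mod 2 - 1|) = 0.4214
m = L - C/2 = 0.65 - 0.294 = 0.356
Sector ⌊H'⌋ = 1 → (R',G',B') = (0.4214, 0.588, 0.0)
RGB = ((R'+m)×255, (G'+m)×255, (B'+m)×255) = (198.237, 240.72, 90.78)
Round half up → RGB(198, 241, 91)


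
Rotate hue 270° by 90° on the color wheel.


New hue = (H + rotation) mod 360
New hue = (270 + 90) mod 360
= 360 mod 360
= 0°


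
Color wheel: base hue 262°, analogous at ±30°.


Base hue: 262°
Left analog: (262 - 30) mod 360 = 232°
Right analog: (262 + 30) mod 360 = 292°
Analogous hues = 232° and 292°


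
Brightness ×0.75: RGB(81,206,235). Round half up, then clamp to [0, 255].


Multiply each channel by 0.75, round half up, clamp to [0, 255]
R: 81×0.75 = 60.75 → round → 61
G: 206×0.75 = 154.5 → round → 155
B: 235×0.75 = 176.25 → round → 176
= RGB(61, 155, 176)


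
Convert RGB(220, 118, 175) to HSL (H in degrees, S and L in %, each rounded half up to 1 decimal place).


Normalize: R'=220/255≈0.8627, G'=118/255≈0.4627, B'=175/255≈0.6863
Max=220/255, Min=118/255, Δ=Max-Min=102/255
L = (Max+Min)/2 = (220+118)/510 = 338/510 = 0.66274… → L = 66.3%
L > 0.5 → S = Δ/(2-Max-Min) = 102/(510-220-118) = 102/172 = 0.59302… → S = 59.3%
(the 1/255 factors cancel in S and H, so raw channel differences can be used)
Max is R' → H = 60 × (((G-B)/Δ) mod 6) = 60 × (((118-175)/102) mod 6)
  (-57)/102 = -0.5588…; negative, so add 6 → 5.4411…
  H = 60 × 5.4411… = 326.470…° → H = 326.5°
= HSL(326.5°, 59.3%, 66.3%)


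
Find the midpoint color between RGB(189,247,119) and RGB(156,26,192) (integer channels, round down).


Midpoint: each channel = ⌊(C₁+C₂)/2⌋
R: ⌊(189+156)/2⌋ = 172
G: ⌊(247+26)/2⌋ = 136
B: ⌊(119+192)/2⌋ = 155
= RGB(172, 136, 155)


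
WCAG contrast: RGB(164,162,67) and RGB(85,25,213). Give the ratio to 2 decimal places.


Linearize each sRGB channel c=v/255: c/12.92 if c ≤ 0.04045 else ((c+0.055)/1.055)^2.4
L = 0.2126×R_lin + 0.7152×G_lin + 0.0722×B_lin
Color 1 (164,162,67):
  R=164: 164/255≈0.6431 > 0.04045 → ((0.6431+0.055)/1.055)^2.4 ≈ 0.37124
  G=162: 162/255≈0.6353 > 0.04045 → ((0.6353+0.055)/1.055)^2.4 ≈ 0.36131
  B=67: 67/255≈0.2627 > 0.04045 → ((0.2627+0.055)/1.055)^2.4 ≈ 0.05613
  L1 = 0.2126×0.37124 + 0.7152×0.36131 + 0.0722×0.05613 ≈ 0.34138
Color 2 (85,25,213):
  R=85: 85/255≈0.3333 > 0.04045 → ((0.3333+0.055)/1.055)^2.4 ≈ 0.09084
  G=25: 25/255≈0.0980 > 0.04045 → ((0.0980+0.055)/1.055)^2.4 ≈ 0.00972
  B=213: 213/255≈0.8353 > 0.04045 → ((0.8353+0.055)/1.055)^2.4 ≈ 0.66539
  L2 = 0.2126×0.09084 + 0.7152×0.00972 + 0.0722×0.66539 ≈ 0.07431
Lighter = 0.34138, Darker = 0.07431
Ratio = (L_lighter + 0.05) / (L_darker + 0.05)
Ratio = (0.34138 + 0.05) / (0.07431 + 0.05) = 0.39138 / 0.12431 ≈ 3.1485
Ratio ≈ 3.15:1


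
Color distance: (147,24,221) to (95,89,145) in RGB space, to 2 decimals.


d = √[(R₁-R₂)² + (G₁-G₂)² + (B₁-B₂)²]
d = √[(147-95)² + (24-89)² + (221-145)²]
d = √[2704 + 4225 + 5776]
d = √12705
d ≈ 112.72


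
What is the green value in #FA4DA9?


Color: #FA4DA9
R = FA = 250
G = 4D = 77
B = A9 = 169
Green = 77
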